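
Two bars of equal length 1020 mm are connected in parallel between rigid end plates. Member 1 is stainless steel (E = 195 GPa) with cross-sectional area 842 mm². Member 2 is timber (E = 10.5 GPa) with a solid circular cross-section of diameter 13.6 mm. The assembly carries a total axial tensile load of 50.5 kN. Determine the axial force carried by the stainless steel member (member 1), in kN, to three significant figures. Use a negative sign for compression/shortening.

50.0 kN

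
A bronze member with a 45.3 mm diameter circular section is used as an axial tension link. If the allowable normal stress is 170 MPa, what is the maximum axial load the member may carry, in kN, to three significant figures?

274 kN

A = 1612 mm².
P_max = σ_allow · A = 170 · 1612 = 274000 N = 274 kN.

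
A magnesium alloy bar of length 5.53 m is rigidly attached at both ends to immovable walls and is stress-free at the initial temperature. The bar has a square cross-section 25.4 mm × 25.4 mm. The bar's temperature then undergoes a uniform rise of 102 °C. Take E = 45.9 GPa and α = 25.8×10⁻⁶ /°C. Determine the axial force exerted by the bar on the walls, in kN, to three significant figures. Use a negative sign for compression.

Free thermal expansion αLΔT = 25.8e-6 · 5530 · 102 = 14.55 mm.
The walls impose strain ε = −(14.55)/5530 = -2.6316e-03; σ = Eε = 45900 · -2.6316e-03 = -120.8 MPa.
Wall reaction R = σ·A = -120.8·645.2 = -77930 N = -77.93 kN.

-77.9 kN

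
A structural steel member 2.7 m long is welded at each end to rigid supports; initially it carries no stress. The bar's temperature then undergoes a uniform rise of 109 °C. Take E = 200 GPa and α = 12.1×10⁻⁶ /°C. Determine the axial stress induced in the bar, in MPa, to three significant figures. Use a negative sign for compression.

-264 MPa

Free thermal expansion αLΔT = 12.1e-6 · 2700 · 109 = 3.561 mm.
The walls impose strain ε = −(3.561)/2700 = -1.3189e-03; σ = Eε = 200000 · -1.3189e-03 = -263.8 MPa.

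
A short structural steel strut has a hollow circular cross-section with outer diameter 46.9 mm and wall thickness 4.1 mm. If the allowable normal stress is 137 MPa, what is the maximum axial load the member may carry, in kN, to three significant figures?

75.5 kN

A = 551.3 mm².
P_max = σ_allow · A = 137 · 551.3 = 75530 N = 75.53 kN.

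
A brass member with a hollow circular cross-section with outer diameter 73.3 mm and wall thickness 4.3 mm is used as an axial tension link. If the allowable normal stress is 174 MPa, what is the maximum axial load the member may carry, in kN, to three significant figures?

162 kN

A = 932.1 mm².
P_max = σ_allow · A = 174 · 932.1 = 162200 N = 162.2 kN.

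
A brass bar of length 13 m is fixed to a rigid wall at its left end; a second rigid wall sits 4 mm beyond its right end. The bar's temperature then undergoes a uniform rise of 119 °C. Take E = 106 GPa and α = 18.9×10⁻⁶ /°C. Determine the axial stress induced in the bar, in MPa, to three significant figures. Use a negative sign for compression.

-206 MPa

Free thermal expansion αLΔT = 18.9e-6 · 13000 · 119 = 29.24 mm.
The walls engage after the gap closes; constrained expansion = 29.24 − 4 = 25.24 mm.
The walls impose strain ε = −(25.24)/13000 = -1.9414e-03; σ = Eε = 106000 · -1.9414e-03 = -205.8 MPa.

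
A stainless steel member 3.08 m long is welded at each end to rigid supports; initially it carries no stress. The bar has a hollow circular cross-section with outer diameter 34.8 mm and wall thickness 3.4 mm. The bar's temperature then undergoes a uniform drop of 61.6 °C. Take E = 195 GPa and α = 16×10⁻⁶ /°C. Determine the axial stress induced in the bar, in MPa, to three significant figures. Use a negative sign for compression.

192 MPa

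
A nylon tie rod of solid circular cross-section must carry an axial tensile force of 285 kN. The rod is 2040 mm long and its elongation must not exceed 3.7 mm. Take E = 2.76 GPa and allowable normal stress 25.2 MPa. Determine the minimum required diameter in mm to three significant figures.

269 mm

Required area A ≥ P/σ_allow = 285000/25.2 = 11310 mm².
For a solid circular section, d ≥ √(4A/π) = 120 mm.
Elongation limit: A ≥ PL/(Eδ_allow) = 285000·2040/(2760·3.7) = 56930 mm² ⇒ d ≥ 269.2 mm.
The elongation limit governs.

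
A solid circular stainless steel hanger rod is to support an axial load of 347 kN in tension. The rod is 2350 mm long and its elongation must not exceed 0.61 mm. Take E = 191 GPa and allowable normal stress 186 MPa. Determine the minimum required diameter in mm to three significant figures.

Required area A ≥ P/σ_allow = 347000/186 = 1866 mm².
For a solid circular section, d ≥ √(4A/π) = 48.74 mm.
Elongation limit: A ≥ PL/(Eδ_allow) = 347000·2350/(191000·0.61) = 6999 mm² ⇒ d ≥ 94.4 mm.
The elongation limit governs.

94.4 mm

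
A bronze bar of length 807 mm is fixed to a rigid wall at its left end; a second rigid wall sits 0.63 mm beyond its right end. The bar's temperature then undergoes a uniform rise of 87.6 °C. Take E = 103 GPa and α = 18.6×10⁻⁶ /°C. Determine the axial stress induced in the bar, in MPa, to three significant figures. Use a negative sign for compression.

Free thermal expansion αLΔT = 18.6e-6 · 807 · 87.6 = 1.315 mm.
The walls engage after the gap closes; constrained expansion = 1.315 − 0.63 = 0.6849 mm.
The walls impose strain ε = −(0.6849)/807 = -8.4869e-04; σ = Eε = 103000 · -8.4869e-04 = -87.42 MPa.

-87.4 MPa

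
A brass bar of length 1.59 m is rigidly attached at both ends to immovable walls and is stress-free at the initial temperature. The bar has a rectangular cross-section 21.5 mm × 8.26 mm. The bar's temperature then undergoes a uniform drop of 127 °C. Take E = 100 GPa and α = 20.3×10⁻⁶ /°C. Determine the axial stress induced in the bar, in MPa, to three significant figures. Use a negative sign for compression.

258 MPa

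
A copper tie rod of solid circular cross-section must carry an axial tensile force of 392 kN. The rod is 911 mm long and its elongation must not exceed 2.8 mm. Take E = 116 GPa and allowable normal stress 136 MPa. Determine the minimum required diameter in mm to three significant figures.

Required area A ≥ P/σ_allow = 392000/136 = 2882 mm².
For a solid circular section, d ≥ √(4A/π) = 60.58 mm.
Elongation limit: A ≥ PL/(Eδ_allow) = 392000·911/(116000·2.8) = 1099 mm² ⇒ d ≥ 37.42 mm.
The stress limit governs.

60.6 mm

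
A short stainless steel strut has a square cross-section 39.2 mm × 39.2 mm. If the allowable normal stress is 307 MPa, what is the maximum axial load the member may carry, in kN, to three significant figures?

472 kN

A = 1537 mm².
P_max = σ_allow · A = 307 · 1537 = 471700 N = 471.7 kN.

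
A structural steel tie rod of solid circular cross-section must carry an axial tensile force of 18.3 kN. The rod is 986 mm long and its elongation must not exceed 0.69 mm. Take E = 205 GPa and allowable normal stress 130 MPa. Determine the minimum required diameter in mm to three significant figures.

Required area A ≥ P/σ_allow = 18300/130 = 140.8 mm².
For a solid circular section, d ≥ √(4A/π) = 13.39 mm.
Elongation limit: A ≥ PL/(Eδ_allow) = 18300·986/(205000·0.69) = 127.6 mm² ⇒ d ≥ 12.74 mm.
The stress limit governs.

13.4 mm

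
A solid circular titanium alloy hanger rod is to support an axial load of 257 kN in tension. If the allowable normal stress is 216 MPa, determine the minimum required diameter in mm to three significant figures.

38.9 mm

Required area A ≥ P/σ_allow = 257000/216 = 1190 mm².
For a solid circular section, d ≥ √(4A/π) = 38.92 mm.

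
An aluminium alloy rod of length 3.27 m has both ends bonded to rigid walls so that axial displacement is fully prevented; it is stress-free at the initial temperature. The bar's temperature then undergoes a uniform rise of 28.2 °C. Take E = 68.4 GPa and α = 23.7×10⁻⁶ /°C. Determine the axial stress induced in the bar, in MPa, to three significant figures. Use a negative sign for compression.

Free thermal expansion αLΔT = 23.7e-6 · 3270 · 28.2 = 2.185 mm.
The walls impose strain ε = −(2.185)/3270 = -6.6834e-04; σ = Eε = 68400 · -6.6834e-04 = -45.71 MPa.

-45.7 MPa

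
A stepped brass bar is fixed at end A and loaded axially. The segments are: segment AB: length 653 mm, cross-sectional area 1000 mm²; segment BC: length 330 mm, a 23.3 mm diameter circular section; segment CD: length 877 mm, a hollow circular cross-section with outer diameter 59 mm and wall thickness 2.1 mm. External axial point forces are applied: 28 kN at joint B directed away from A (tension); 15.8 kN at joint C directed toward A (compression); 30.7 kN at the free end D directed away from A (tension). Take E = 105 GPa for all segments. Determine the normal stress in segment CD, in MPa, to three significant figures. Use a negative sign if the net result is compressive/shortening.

81.8 MPa

Internal axial forces (sectioning from the free end, tension +): N_CD = 30.7 kN, N_BC = 14.9 kN, N_AB = 42.9 kN.
A_CD = 375.4 mm².
σ_CD = N_CD/A_CD = 30700/375.4 = 81.78 MPa.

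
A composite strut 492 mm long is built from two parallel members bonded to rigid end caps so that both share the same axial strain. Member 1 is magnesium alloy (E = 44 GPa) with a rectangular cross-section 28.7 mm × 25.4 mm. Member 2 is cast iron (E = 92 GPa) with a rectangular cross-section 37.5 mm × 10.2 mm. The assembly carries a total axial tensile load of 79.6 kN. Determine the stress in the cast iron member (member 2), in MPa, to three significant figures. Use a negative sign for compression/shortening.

109 MPa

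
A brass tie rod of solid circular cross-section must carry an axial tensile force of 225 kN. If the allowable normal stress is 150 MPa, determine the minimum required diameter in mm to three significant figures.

Required area A ≥ P/σ_allow = 225000/150 = 1500 mm².
For a solid circular section, d ≥ √(4A/π) = 43.7 mm.

43.7 mm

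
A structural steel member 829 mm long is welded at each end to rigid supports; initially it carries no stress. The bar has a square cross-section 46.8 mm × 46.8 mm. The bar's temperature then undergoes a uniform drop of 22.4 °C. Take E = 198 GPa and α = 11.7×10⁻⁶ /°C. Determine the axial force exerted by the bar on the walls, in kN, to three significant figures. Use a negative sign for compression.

Free thermal expansion αLΔT = 11.7e-6 · 829 · -22.4 = -0.2173 mm.
The walls impose strain ε = −(-0.2173)/829 = 2.6208e-04; σ = Eε = 198000 · 2.6208e-04 = 51.89 MPa.
Wall reaction R = σ·A = 51.89·2190 = 113700 N = 113.7 kN.

114 kN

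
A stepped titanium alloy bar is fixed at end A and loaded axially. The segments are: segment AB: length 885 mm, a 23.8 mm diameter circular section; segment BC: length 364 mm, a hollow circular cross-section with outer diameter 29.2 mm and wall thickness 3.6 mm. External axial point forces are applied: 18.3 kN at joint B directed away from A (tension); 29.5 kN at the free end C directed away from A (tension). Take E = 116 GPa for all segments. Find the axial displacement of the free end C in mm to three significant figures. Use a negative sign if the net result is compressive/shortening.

1.14 mm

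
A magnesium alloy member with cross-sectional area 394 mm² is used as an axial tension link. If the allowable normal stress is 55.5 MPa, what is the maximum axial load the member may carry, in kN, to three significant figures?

P_max = σ_allow · A = 55.5 · 394 = 21870 N = 21.87 kN.

21.9 kN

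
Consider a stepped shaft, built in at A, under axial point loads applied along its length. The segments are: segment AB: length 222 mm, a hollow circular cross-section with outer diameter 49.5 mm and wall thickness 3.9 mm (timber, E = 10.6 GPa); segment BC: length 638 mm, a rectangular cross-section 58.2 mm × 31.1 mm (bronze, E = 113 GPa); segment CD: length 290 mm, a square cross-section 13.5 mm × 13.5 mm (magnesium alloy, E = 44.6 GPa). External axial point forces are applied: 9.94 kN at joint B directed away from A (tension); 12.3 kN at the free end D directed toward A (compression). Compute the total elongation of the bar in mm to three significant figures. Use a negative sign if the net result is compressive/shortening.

Internal axial forces (sectioning from the free end, tension +): N_CD = -12.3 kN, N_BC = -12.3 kN, N_AB = -2.36 kN.
A_AB = 558.7 mm².
A_BC = 1810 mm².
A_CD = 182.2 mm².
δ_AB = -2360·222/(558.7·10600) = -0.08847 mm
δ_BC = -12300·638/(1810·113000) = -0.03837 mm
δ_CD = -12300·290/(182.2·44600) = -0.4388 mm
δ = Σδ_i = -0.5657 mm.

-0.566 mm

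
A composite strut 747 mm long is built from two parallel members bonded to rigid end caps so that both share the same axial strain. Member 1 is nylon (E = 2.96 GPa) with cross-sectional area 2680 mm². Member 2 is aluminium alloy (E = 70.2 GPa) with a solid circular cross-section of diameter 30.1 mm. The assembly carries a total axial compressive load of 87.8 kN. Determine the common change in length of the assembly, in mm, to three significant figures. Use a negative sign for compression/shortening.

-1.13 mm

A_2 = 711.6 mm².
Equal strain + equilibrium ⇒ each member carries load in proportion to AE: A₁E₁ = 7933000 N, A₂E₂ = 49950000 N, ΣAE = 57890000 N.
δ = PL/ΣAE = -87800·747/57890000 = -1.133 mm.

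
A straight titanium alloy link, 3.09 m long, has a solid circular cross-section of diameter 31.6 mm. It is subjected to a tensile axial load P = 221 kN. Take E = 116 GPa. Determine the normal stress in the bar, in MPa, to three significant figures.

282 MPa

A = 784.3 mm².
σ = N/A = 221000/784.3 = 281.8 MPa.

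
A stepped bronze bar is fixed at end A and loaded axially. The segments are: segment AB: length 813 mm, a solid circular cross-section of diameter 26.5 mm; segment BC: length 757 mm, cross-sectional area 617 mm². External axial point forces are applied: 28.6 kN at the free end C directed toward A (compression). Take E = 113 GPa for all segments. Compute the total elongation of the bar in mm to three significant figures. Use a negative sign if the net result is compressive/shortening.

-0.684 mm

Internal axial forces (sectioning from the free end, tension +): N_BC = -28.6 kN, N_AB = -28.6 kN.
A_AB = 551.5 mm².
δ_AB = -28600·813/(551.5·113000) = -0.3731 mm
δ_BC = -28600·757/(617·113000) = -0.3105 mm
δ = Σδ_i = -0.6836 mm.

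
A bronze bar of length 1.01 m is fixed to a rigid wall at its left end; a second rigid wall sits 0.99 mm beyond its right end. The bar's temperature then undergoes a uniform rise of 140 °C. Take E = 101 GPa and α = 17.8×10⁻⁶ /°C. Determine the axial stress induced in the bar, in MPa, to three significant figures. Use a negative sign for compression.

-153 MPa

Free thermal expansion αLΔT = 17.8e-6 · 1010 · 140 = 2.517 mm.
The walls engage after the gap closes; constrained expansion = 2.517 − 0.99 = 1.527 mm.
The walls impose strain ε = −(1.527)/1010 = -1.5118e-03; σ = Eε = 101000 · -1.5118e-03 = -152.7 MPa.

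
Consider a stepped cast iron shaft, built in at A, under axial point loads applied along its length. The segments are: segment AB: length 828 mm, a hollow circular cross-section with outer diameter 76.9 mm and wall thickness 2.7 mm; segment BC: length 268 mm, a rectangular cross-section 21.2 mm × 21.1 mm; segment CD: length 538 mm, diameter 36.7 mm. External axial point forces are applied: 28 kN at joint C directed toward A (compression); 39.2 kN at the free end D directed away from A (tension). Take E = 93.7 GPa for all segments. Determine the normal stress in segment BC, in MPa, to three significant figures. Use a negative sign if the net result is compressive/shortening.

Internal axial forces (sectioning from the free end, tension +): N_CD = 39.2 kN, N_BC = 11.2 kN, N_AB = 11.2 kN.
A_BC = 447.3 mm².
σ_BC = N_BC/A_BC = 11200/447.3 = 25.04 MPa.

25.0 MPa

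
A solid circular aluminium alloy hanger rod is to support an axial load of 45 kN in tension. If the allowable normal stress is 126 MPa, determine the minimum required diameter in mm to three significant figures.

21.3 mm

Required area A ≥ P/σ_allow = 45000/126 = 357.1 mm².
For a solid circular section, d ≥ √(4A/π) = 21.32 mm.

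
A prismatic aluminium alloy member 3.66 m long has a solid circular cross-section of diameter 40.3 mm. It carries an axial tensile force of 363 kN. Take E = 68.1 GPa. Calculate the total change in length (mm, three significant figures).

15.3 mm

A = 1276 mm².
δ_mech = NL/(AE) = 363000·3660/(1276·68100) = 15.29 mm.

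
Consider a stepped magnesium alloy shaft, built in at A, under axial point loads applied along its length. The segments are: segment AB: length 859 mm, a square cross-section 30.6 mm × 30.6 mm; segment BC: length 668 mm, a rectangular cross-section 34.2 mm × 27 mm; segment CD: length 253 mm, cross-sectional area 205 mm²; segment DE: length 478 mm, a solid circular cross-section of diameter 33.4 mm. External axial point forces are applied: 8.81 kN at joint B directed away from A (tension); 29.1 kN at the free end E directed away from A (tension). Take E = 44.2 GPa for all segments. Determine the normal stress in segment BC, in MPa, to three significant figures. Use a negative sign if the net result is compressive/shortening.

31.5 MPa

Internal axial forces (sectioning from the free end, tension +): N_DE = 29.1 kN, N_CD = 29.1 kN, N_BC = 29.1 kN, N_AB = 37.91 kN.
A_BC = 923.4 mm².
σ_BC = N_BC/A_BC = 29100/923.4 = 31.51 MPa.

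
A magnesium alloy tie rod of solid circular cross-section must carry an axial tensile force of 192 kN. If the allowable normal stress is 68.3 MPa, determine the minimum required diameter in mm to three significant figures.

59.8 mm

Required area A ≥ P/σ_allow = 192000/68.3 = 2811 mm².
For a solid circular section, d ≥ √(4A/π) = 59.83 mm.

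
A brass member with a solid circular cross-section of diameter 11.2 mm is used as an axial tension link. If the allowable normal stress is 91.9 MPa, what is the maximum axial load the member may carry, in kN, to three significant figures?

9.05 kN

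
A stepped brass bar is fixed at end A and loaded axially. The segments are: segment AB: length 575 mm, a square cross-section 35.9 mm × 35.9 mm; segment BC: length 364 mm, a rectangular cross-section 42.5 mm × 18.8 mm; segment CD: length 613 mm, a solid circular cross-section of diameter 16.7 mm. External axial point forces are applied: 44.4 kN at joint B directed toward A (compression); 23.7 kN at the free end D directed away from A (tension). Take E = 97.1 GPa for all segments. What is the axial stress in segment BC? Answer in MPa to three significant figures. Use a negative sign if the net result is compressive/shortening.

29.7 MPa

Internal axial forces (sectioning from the free end, tension +): N_CD = 23.7 kN, N_BC = 23.7 kN, N_AB = -20.7 kN.
A_BC = 799 mm².
σ_BC = N_BC/A_BC = 23700/799 = 29.66 MPa.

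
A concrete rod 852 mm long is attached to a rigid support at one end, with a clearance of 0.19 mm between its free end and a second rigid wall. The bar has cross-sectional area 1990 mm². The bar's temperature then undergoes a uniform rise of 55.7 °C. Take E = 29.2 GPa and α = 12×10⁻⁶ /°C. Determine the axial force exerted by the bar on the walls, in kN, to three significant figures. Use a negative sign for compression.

-25.9 kN

Free thermal expansion αLΔT = 12e-6 · 852 · 55.7 = 0.5695 mm.
The walls engage after the gap closes; constrained expansion = 0.5695 − 0.19 = 0.3795 mm.
The walls impose strain ε = −(0.3795)/852 = -4.4540e-04; σ = Eε = 29200 · -4.4540e-04 = -13.01 MPa.
Wall reaction R = σ·A = -13.01·1990 = -25880 N = -25.88 kN.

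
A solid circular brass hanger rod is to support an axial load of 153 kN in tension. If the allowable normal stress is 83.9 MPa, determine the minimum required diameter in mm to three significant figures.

48.2 mm

Required area A ≥ P/σ_allow = 153000/83.9 = 1824 mm².
For a solid circular section, d ≥ √(4A/π) = 48.19 mm.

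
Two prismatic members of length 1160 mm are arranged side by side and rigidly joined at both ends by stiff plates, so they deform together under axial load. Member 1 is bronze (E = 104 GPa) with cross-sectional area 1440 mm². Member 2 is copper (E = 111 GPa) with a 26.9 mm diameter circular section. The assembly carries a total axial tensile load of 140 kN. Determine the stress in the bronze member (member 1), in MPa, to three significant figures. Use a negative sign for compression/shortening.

68.4 MPa

A_2 = 568.3 mm².
Equal strain + equilibrium ⇒ each member carries load in proportion to AE: A₁E₁ = 149800000 N, A₂E₂ = 63080000 N, ΣAE = 212800000 N.
σ₁ = P·E₁/ΣAE = 140000·104000/212800000 = 68.41 MPa.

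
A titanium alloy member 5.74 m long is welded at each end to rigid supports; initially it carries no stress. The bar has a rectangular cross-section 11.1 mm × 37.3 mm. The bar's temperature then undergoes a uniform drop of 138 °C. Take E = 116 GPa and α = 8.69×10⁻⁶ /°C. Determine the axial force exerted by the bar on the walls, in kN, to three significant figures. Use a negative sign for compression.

Free thermal expansion αLΔT = 8.69e-6 · 5740 · -138 = -6.884 mm.
The walls impose strain ε = −(-6.884)/5740 = 1.1992e-03; σ = Eε = 116000 · 1.1992e-03 = 139.1 MPa.
Wall reaction R = σ·A = 139.1·414 = 57600 N = 57.6 kN.

57.6 kN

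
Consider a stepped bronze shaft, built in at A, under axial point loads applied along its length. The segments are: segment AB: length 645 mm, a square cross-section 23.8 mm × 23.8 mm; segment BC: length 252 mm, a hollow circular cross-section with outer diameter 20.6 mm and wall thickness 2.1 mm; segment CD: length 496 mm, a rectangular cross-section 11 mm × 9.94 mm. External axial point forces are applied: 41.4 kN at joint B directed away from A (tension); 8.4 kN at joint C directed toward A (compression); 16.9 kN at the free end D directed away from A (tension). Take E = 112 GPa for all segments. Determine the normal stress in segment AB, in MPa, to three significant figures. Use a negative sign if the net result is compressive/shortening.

Internal axial forces (sectioning from the free end, tension +): N_CD = 16.9 kN, N_BC = 8.5 kN, N_AB = 49.9 kN.
A_AB = 566.4 mm².
σ_AB = N_AB/A_AB = 49900/566.4 = 88.09 MPa.

88.1 MPa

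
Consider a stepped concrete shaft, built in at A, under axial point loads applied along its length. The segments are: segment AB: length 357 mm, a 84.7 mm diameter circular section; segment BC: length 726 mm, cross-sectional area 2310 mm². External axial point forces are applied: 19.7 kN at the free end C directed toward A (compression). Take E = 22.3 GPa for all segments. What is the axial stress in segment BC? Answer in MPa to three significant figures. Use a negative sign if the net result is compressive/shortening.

-8.53 MPa

Internal axial forces (sectioning from the free end, tension +): N_BC = -19.7 kN, N_AB = -19.7 kN.
σ_BC = N_BC/A_BC = -19700/2310 = -8.528 MPa.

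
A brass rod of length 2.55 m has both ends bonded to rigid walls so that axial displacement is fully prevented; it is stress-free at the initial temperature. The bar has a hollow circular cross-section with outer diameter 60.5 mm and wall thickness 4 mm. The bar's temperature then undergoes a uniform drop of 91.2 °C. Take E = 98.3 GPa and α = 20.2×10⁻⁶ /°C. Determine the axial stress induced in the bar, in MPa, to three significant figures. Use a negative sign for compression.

Free thermal expansion αLΔT = 20.2e-6 · 2550 · -91.2 = -4.698 mm.
The walls impose strain ε = −(-4.698)/2550 = 1.8422e-03; σ = Eε = 98300 · 1.8422e-03 = 181.1 MPa.

181 MPa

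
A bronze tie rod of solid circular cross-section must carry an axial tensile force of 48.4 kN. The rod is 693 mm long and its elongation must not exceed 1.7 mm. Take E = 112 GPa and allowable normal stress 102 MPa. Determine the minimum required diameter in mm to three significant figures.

Required area A ≥ P/σ_allow = 48400/102 = 474.5 mm².
For a solid circular section, d ≥ √(4A/π) = 24.58 mm.
Elongation limit: A ≥ PL/(Eδ_allow) = 48400·693/(112000·1.7) = 176.2 mm² ⇒ d ≥ 14.98 mm.
The stress limit governs.

24.6 mm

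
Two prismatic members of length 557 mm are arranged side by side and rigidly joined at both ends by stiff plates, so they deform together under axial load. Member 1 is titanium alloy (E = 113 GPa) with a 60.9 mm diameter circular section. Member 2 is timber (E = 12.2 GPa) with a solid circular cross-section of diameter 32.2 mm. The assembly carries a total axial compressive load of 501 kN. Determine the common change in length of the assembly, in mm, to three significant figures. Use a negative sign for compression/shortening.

-0.823 mm

A_1 = 2913 mm².
A_2 = 814.3 mm².
Equal strain + equilibrium ⇒ each member carries load in proportion to AE: A₁E₁ = 329200000 N, A₂E₂ = 9935000 N, ΣAE = 339100000 N.
δ = PL/ΣAE = -501000·557/339100000 = -0.823 mm.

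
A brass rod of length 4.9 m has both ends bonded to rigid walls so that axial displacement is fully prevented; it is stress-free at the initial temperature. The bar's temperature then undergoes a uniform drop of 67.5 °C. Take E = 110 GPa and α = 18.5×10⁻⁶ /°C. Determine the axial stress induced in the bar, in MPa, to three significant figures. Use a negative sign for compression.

137 MPa

Free thermal expansion αLΔT = 18.5e-6 · 4900 · -67.5 = -6.119 mm.
The walls impose strain ε = −(-6.119)/4900 = 1.2487e-03; σ = Eε = 110000 · 1.2487e-03 = 137.4 MPa.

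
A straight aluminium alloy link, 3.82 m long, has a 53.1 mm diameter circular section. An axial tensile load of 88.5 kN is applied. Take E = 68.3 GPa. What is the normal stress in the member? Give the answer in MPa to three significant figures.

A = 2215 mm².
σ = N/A = 88500/2215 = 39.96 MPa.

40.0 MPa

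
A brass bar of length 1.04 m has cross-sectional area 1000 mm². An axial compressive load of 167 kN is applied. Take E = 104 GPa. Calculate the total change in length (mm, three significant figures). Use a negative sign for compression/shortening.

-1.67 mm

δ_mech = NL/(AE) = -167000·1040/(1000·104000) = -1.67 mm.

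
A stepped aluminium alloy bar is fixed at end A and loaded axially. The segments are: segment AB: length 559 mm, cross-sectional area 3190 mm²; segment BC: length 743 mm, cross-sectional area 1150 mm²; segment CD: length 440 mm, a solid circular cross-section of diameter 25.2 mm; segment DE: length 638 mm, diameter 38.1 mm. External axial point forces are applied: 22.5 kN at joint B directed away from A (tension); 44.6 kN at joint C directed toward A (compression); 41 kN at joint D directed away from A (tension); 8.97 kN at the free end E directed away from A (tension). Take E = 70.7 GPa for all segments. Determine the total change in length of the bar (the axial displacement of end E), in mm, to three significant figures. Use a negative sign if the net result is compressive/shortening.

Internal axial forces (sectioning from the free end, tension +): N_DE = 8.97 kN, N_CD = 49.97 kN, N_BC = 5.37 kN, N_AB = 27.87 kN.
A_CD = 498.8 mm².
A_DE = 1140 mm².
δ_AB = 27870·559/(3190·70700) = 0.06908 mm
δ_BC = 5370·743/(1150·70700) = 0.04907 mm
δ_CD = 49970·440/(498.8·70700) = 0.6235 mm
δ_DE = 8970·638/(1140·70700) = 0.071 mm
δ = Σδ_i = 0.8127 mm.

0.813 mm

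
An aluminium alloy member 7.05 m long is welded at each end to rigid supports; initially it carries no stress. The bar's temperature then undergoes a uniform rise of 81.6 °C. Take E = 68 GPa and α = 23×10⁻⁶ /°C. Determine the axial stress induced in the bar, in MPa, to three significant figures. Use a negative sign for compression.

Free thermal expansion αLΔT = 23e-6 · 7050 · 81.6 = 13.23 mm.
The walls impose strain ε = −(13.23)/7050 = -1.8768e-03; σ = Eε = 68000 · -1.8768e-03 = -127.6 MPa.

-128 MPa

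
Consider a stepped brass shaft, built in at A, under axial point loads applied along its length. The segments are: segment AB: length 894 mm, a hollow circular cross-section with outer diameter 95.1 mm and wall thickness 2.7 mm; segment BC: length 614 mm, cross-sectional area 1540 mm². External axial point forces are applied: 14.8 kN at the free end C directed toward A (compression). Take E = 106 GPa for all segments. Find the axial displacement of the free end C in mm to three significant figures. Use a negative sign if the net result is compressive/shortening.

-0.215 mm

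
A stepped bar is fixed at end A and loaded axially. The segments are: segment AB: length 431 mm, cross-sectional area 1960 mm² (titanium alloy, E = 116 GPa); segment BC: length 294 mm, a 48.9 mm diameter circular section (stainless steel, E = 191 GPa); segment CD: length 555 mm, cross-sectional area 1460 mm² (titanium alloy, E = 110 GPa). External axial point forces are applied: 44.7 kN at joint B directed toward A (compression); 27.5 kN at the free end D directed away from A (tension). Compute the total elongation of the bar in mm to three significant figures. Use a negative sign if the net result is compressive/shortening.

Internal axial forces (sectioning from the free end, tension +): N_CD = 27.5 kN, N_BC = 27.5 kN, N_AB = -17.2 kN.
A_BC = 1878 mm².
δ_AB = -17200·431/(1960·116000) = -0.03261 mm
δ_BC = 27500·294/(1878·191000) = 0.02254 mm
δ_CD = 27500·555/(1460·110000) = 0.09503 mm
δ = Σδ_i = 0.08497 mm.

0.0850 mm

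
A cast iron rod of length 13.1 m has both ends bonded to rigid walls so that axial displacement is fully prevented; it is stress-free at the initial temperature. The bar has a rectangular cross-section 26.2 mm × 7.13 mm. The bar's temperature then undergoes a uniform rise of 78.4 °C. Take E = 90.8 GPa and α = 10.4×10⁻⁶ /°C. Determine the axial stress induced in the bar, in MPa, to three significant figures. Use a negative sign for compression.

-74.0 MPa

Free thermal expansion αLΔT = 10.4e-6 · 13100 · 78.4 = 10.68 mm.
The walls impose strain ε = −(10.68)/13100 = -8.1536e-04; σ = Eε = 90800 · -8.1536e-04 = -74.03 MPa.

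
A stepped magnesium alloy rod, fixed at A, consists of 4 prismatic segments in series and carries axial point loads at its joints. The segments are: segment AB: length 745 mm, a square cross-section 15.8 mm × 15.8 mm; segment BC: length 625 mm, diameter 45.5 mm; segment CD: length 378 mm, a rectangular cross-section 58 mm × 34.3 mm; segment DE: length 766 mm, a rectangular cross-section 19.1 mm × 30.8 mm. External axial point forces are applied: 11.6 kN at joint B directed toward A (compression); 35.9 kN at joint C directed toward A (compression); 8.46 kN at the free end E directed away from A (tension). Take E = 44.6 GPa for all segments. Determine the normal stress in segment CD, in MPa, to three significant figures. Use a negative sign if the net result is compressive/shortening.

Internal axial forces (sectioning from the free end, tension +): N_DE = 8.46 kN, N_CD = 8.46 kN, N_BC = -27.44 kN, N_AB = -39.04 kN.
A_CD = 1989 mm².
σ_CD = N_CD/A_CD = 8460/1989 = 4.253 MPa.

4.25 MPa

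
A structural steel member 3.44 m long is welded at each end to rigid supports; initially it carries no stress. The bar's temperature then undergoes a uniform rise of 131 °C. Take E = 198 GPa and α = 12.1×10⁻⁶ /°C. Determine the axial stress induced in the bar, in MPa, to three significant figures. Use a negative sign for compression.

Free thermal expansion αLΔT = 12.1e-6 · 3440 · 131 = 5.453 mm.
The walls impose strain ε = −(5.453)/3440 = -1.5851e-03; σ = Eε = 198000 · -1.5851e-03 = -313.8 MPa.

-314 MPa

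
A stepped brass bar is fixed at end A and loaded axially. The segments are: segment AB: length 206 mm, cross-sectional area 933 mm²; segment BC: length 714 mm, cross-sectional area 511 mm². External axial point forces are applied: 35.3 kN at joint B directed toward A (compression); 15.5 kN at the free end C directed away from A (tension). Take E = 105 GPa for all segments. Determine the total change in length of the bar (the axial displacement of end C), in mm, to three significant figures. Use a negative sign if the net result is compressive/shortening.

Internal axial forces (sectioning from the free end, tension +): N_BC = 15.5 kN, N_AB = -19.8 kN.
δ_AB = -19800·206/(933·105000) = -0.04164 mm
δ_BC = 15500·714/(511·105000) = 0.2063 mm
δ = Σδ_i = 0.1646 mm.

0.165 mm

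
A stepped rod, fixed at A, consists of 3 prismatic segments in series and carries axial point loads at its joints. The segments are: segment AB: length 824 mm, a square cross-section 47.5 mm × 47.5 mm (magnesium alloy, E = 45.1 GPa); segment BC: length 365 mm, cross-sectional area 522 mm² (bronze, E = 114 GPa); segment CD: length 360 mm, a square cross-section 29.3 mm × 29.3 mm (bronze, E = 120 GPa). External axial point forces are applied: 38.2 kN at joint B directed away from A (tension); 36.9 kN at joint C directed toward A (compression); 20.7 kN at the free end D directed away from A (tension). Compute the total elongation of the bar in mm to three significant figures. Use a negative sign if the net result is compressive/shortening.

0.151 mm

Internal axial forces (sectioning from the free end, tension +): N_CD = 20.7 kN, N_BC = -16.2 kN, N_AB = 22 kN.
A_AB = 2256 mm².
A_CD = 858.5 mm².
δ_AB = 22000·824/(2256·45100) = 0.1782 mm
δ_BC = -16200·365/(522·114000) = -0.09936 mm
δ_CD = 20700·360/(858.5·120000) = 0.07234 mm
δ = Σδ_i = 0.1511 mm.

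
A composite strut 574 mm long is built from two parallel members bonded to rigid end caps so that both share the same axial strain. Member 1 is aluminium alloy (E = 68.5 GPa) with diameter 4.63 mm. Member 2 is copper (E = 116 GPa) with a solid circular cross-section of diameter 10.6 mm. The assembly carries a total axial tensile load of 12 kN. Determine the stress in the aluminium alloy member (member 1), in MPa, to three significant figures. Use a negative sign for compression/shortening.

72.2 MPa

A_1 = 16.84 mm².
A_2 = 88.25 mm².
Equal strain + equilibrium ⇒ each member carries load in proportion to AE: A₁E₁ = 1153000 N, A₂E₂ = 10240000 N, ΣAE = 11390000 N.
σ₁ = P·E₁/ΣAE = 12000·68500/11390000 = 72.17 MPa.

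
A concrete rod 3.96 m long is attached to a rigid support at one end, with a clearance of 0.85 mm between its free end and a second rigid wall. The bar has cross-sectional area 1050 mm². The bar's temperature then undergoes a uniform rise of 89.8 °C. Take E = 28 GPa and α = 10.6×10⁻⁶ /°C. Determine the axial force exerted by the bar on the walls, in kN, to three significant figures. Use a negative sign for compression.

Free thermal expansion αLΔT = 10.6e-6 · 3960 · 89.8 = 3.769 mm.
The walls engage after the gap closes; constrained expansion = 3.769 − 0.85 = 2.919 mm.
The walls impose strain ε = −(2.919)/3960 = -7.3723e-04; σ = Eε = 28000 · -7.3723e-04 = -20.64 MPa.
Wall reaction R = σ·A = -20.64·1050 = -21670 N = -21.67 kN.

-21.7 kN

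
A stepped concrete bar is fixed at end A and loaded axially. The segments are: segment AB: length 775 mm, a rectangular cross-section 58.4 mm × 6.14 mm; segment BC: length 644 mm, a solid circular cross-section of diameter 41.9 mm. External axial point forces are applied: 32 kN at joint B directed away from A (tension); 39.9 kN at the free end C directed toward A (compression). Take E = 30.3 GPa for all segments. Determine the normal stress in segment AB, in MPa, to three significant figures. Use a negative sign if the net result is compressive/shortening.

-22.0 MPa

Internal axial forces (sectioning from the free end, tension +): N_BC = -39.9 kN, N_AB = -7.9 kN.
A_AB = 358.6 mm².
σ_AB = N_AB/A_AB = -7900/358.6 = -22.03 MPa.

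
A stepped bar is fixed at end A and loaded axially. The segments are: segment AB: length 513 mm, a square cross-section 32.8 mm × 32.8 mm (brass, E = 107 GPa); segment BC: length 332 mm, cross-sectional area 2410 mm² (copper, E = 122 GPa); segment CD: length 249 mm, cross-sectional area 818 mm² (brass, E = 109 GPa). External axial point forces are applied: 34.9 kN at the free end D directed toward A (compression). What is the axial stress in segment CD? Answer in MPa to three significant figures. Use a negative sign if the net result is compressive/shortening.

Internal axial forces (sectioning from the free end, tension +): N_CD = -34.9 kN, N_BC = -34.9 kN, N_AB = -34.9 kN.
σ_CD = N_CD/A_CD = -34900/818 = -42.67 MPa.

-42.7 MPa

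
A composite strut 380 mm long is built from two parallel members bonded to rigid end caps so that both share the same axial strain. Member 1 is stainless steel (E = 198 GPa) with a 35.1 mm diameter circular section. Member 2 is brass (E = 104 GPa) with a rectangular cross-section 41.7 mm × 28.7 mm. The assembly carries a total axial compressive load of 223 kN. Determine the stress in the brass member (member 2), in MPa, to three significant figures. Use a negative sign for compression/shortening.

A_1 = 967.6 mm².
A_2 = 1197 mm².
Equal strain + equilibrium ⇒ each member carries load in proportion to AE: A₁E₁ = 191600000 N, A₂E₂ = 124500000 N, ΣAE = 316100000 N.
σ₂ = P·E₂/ΣAE = -223000·104000/316100000 = -73.38 MPa.

-73.4 MPa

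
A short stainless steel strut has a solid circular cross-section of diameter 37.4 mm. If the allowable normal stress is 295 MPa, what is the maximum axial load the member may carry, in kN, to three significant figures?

324 kN

A = 1099 mm².
P_max = σ_allow · A = 295 · 1099 = 324100 N = 324.1 kN.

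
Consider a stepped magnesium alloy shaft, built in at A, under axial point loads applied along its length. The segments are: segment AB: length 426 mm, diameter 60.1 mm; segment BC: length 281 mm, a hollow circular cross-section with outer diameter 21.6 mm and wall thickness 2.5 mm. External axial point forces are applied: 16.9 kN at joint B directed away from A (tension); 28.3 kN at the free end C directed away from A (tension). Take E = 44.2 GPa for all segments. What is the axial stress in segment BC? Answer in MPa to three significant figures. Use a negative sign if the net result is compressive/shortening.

189 MPa

Internal axial forces (sectioning from the free end, tension +): N_BC = 28.3 kN, N_AB = 45.2 kN.
A_BC = 150 mm².
σ_BC = N_BC/A_BC = 28300/150 = 188.7 MPa.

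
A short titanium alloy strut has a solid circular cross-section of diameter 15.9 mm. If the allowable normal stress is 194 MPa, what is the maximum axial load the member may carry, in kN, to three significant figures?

A = 198.6 mm².
P_max = σ_allow · A = 194 · 198.6 = 38520 N = 38.52 kN.

38.5 kN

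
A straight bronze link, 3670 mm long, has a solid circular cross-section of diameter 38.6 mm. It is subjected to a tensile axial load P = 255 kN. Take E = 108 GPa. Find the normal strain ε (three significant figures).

0.00202

A = 1170 mm².
σ = N/A = 217.9 MPa; ε = σ/E = 217.9/108000 = 2.018e-03.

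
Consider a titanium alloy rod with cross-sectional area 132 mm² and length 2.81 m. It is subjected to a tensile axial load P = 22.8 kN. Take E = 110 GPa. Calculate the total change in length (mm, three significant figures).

4.41 mm

δ_mech = NL/(AE) = 22800·2810/(132·110000) = 4.412 mm.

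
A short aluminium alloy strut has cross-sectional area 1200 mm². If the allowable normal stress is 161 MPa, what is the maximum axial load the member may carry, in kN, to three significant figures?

P_max = σ_allow · A = 161 · 1200 = 193200 N = 193.2 kN.

193 kN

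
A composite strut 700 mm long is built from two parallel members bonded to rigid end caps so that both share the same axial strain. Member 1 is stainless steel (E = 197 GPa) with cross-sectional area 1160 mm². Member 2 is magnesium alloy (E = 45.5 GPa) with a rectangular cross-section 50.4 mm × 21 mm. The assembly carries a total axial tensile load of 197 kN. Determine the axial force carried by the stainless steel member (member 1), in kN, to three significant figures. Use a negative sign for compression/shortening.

163 kN

A_2 = 1058 mm².
Equal strain + equilibrium ⇒ each member carries load in proportion to AE: A₁E₁ = 228500000 N, A₂E₂ = 48160000 N, ΣAE = 276700000 N.
F₁ = P·A₁E₁/ΣAE = 197000·228500000/276700000 = 162700 N.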